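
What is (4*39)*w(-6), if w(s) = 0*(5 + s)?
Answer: 0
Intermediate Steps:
w(s) = 0
(4*39)*w(-6) = (4*39)*0 = 156*0 = 0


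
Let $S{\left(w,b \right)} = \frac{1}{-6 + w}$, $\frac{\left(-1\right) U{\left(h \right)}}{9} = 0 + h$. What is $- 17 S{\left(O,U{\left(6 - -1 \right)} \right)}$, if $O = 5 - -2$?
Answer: $-17$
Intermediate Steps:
$U{\left(h \right)} = - 9 h$ ($U{\left(h \right)} = - 9 \left(0 + h\right) = - 9 h$)
$O = 7$ ($O = 5 + 2 = 7$)
$- 17 S{\left(O,U{\left(6 - -1 \right)} \right)} = - \frac{17}{-6 + 7} = - \frac{17}{1} = \left(-17\right) 1 = -17$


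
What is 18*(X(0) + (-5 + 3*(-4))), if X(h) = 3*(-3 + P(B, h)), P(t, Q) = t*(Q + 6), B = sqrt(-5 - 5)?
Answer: -468 + 324*I*sqrt(10) ≈ -468.0 + 1024.6*I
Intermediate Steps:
B = I*sqrt(10) (B = sqrt(-10) = I*sqrt(10) ≈ 3.1623*I)
P(t, Q) = t*(6 + Q)
X(h) = -9 + 3*I*sqrt(10)*(6 + h) (X(h) = 3*(-3 + (I*sqrt(10))*(6 + h)) = 3*(-3 + I*sqrt(10)*(6 + h)) = -9 + 3*I*sqrt(10)*(6 + h))
18*(X(0) + (-5 + 3*(-4))) = 18*((-9 + 3*I*sqrt(10)*(6 + 0)) + (-5 + 3*(-4))) = 18*((-9 + 3*I*sqrt(10)*6) + (-5 - 12)) = 18*((-9 + 18*I*sqrt(10)) - 17) = 18*(-26 + 18*I*sqrt(10)) = -468 + 324*I*sqrt(10)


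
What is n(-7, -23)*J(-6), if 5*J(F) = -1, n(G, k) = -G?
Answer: -7/5 ≈ -1.4000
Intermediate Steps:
J(F) = -⅕ (J(F) = (⅕)*(-1) = -⅕)
n(-7, -23)*J(-6) = -1*(-7)*(-⅕) = 7*(-⅕) = -7/5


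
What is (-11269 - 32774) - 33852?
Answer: -77895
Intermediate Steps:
(-11269 - 32774) - 33852 = -44043 - 33852 = -77895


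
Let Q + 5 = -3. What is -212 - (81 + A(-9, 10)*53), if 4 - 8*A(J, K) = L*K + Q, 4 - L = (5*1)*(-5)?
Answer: 6195/4 ≈ 1548.8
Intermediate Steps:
Q = -8 (Q = -5 - 3 = -8)
L = 29 (L = 4 - 5*1*(-5) = 4 - 5*(-5) = 4 - 1*(-25) = 4 + 25 = 29)
A(J, K) = 3/2 - 29*K/8 (A(J, K) = ½ - (29*K - 8)/8 = ½ - (-8 + 29*K)/8 = ½ + (1 - 29*K/8) = 3/2 - 29*K/8)
-212 - (81 + A(-9, 10)*53) = -212 - (81 + (3/2 - 29/8*10)*53) = -212 - (81 + (3/2 - 145/4)*53) = -212 - (81 - 139/4*53) = -212 - (81 - 7367/4) = -212 - 1*(-7043/4) = -212 + 7043/4 = 6195/4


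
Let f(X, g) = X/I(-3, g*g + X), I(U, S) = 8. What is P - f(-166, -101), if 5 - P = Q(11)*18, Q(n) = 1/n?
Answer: 1061/44 ≈ 24.114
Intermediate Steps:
Q(n) = 1/n
f(X, g) = X/8
P = 37/11 (P = 5 - 18/11 = 37/11 ≈ 3.3636)
P - f(-166, -101) = 37/11 - (-166)/8 = 37/11 - 1*(-83/4) = 37/11 + 83/4 = 1061/44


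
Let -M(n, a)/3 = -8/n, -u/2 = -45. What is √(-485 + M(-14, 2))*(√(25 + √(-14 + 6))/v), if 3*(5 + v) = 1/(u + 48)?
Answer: -414*I*√23849*√(25 + 2*I*√2)/14483 ≈ 1.2466 - 22.107*I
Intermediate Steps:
u = 90 (u = -2*(-45) = 90)
M(n, a) = 24/n (M(n, a) = -(-24)/n = 24/n)
v = -2069/414 (v = -5 + 1/(3*(90 + 48)) = -5 + (⅓)/138 = -5 + (⅓)*(1/138) = -5 + 1/414 = -2069/414 ≈ -4.9976)
√(-485 + M(-14, 2))*(√(25 + √(-14 + 6))/v) = √(-485 + 24/(-14))*(√(25 + √(-14 + 6))/(-2069/414)) = √(-485 + 24*(-1/14))*(√(25 + √(-8))*(-414/2069)) = √(-485 - 12/7)*(√(25 + 2*I*√2)*(-414/2069)) = √(-3407/7)*(-414*√(25 + 2*I*√2)/2069) = (I*√23849/7)*(-414*√(25 + 2*I*√2)/2069) = -414*I*√23849*√(25 + 2*I*√2)/14483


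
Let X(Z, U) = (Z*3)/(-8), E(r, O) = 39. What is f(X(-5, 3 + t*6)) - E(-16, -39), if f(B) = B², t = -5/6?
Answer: -2271/64 ≈ -35.484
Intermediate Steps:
t = -⅚ (t = -5*⅙ = -⅚ ≈ -0.83333)
X(Z, U) = -3*Z/8 (X(Z, U) = (3*Z)*(-⅛) = -3*Z/8)
f(X(-5, 3 + t*6)) - E(-16, -39) = (-3/8*(-5))² - 1*39 = (15/8)² - 39 = 225/64 - 39 = -2271/64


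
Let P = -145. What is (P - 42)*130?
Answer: -24310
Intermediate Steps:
(P - 42)*130 = (-145 - 42)*130 = -187*130 = -24310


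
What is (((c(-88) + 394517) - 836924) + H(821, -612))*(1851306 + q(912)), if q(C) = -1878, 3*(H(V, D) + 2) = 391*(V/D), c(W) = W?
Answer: -2456069101507/3 ≈ -8.1869e+11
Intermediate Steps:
H(V, D) = -2 + 391*V/(3*D) (H(V, D) = -2 + (391*(V/D))/3 = -2 + (391*V/D)/3 = -2 + 391*V/(3*D))
(((c(-88) + 394517) - 836924) + H(821, -612))*(1851306 + q(912)) = (((-88 + 394517) - 836924) + (-2 + (391/3)*821/(-612)))*(1851306 - 1878) = ((394429 - 836924) + (-2 + (391/3)*821*(-1/612)))*1849428 = (-442495 + (-2 - 18883/108))*1849428 = (-442495 - 19099/108)*1849428 = -47808559/108*1849428 = -2456069101507/3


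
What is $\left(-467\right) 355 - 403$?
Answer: $-166188$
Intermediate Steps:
$\left(-467\right) 355 - 403 = -165785 - 403 = -166188$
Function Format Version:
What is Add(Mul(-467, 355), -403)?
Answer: -166188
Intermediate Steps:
Add(Mul(-467, 355), -403) = Add(-165785, -403) = -166188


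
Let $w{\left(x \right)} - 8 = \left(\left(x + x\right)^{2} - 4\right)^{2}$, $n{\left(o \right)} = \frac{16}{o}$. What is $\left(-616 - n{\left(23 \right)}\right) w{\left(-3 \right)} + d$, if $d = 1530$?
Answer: $- \frac{14602698}{23} \approx -6.349 \cdot 10^{5}$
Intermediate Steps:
$w{\left(x \right)} = 8 + \left(-4 + 4 x^{2}\right)^{2}$ ($w{\left(x \right)} = 8 + \left(\left(x + x\right)^{2} - 4\right)^{2} = 8 + \left(\left(2 x\right)^{2} - 4\right)^{2} = 8 + \left(4 x^{2} - 4\right)^{2} = 8 + \left(-4 + 4 x^{2}\right)^{2}$)
$\left(-616 - n{\left(23 \right)}\right) w{\left(-3 \right)} + d = \left(-616 - \frac{16}{23}\right) \left(8 + 16 \left(-1 + \left(-3\right)^{2}\right)^{2}\right) + 1530 = \left(-616 - 16 \cdot \frac{1}{23}\right) \left(8 + 16 \left(-1 + 9\right)^{2}\right) + 1530 = \left(-616 - \frac{16}{23}\right) \left(8 + 16 \cdot 8^{2}\right) + 1530 = \left(-616 - \frac{16}{23}\right) \left(8 + 16 \cdot 64\right) + 1530 = - \frac{14184 \left(8 + 1024\right)}{23} + 1530 = \left(- \frac{14184}{23}\right) 1032 + 1530 = - \frac{14637888}{23} + 1530 = - \frac{14602698}{23}$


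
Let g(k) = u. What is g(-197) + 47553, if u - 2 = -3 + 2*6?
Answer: 47564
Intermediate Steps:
u = 11 (u = 2 + (-3 + 2*6) = 2 + (-3 + 12) = 2 + 9 = 11)
g(k) = 11
g(-197) + 47553 = 11 + 47553 = 47564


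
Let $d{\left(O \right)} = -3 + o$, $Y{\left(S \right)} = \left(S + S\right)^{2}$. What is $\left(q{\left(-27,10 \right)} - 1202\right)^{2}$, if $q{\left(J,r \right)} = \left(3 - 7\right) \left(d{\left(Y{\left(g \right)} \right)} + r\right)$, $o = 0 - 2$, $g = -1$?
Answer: $1493284$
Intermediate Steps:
$Y{\left(S \right)} = 4 S^{2}$ ($Y{\left(S \right)} = \left(2 S\right)^{2} = 4 S^{2}$)
$o = -2$ ($o = 0 - 2 = -2$)
$d{\left(O \right)} = -5$ ($d{\left(O \right)} = -3 - 2 = -5$)
$q{\left(J,r \right)} = 20 - 4 r$ ($q{\left(J,r \right)} = \left(3 - 7\right) \left(-5 + r\right) = - 4 \left(-5 + r\right) = 20 - 4 r$)
$\left(q{\left(-27,10 \right)} - 1202\right)^{2} = \left(\left(20 - 40\right) - 1202\right)^{2} = \left(-20 - 1202\right)^{2} = \left(-1222\right)^{2} = 1493284$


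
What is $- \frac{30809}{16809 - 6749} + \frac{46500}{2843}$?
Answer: $\frac{380200013}{28600580} \approx 13.293$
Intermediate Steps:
$- \frac{30809}{16809 - 6749} + \frac{46500}{2843} = - \frac{30809}{16809 - 6749} + 46500 \cdot \frac{1}{2843} = - \frac{30809}{10060} + \frac{46500}{2843} = \frac{380200013}{28600580}$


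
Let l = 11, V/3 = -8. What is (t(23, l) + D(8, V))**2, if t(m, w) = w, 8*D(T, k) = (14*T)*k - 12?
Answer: 426409/4 ≈ 1.0660e+5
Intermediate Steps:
V = -24 (V = 3*(-8) = -24)
D(T, k) = -3/2 + 7*T*k/4 (D(T, k) = ((14*T)*k - 12)/8 = (14*T*k - 12)/8 = (-12 + 14*T*k)/8 = -3/2 + 7*T*k/4)
(t(23, l) + D(8, V))**2 = (11 + (-3/2 + (7/4)*8*(-24)))**2 = (11 + (-3/2 - 336))**2 = (11 - 675/2)**2 = (-653/2)**2 = 426409/4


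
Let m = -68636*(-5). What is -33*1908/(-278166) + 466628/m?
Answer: 6308667907/3977541995 ≈ 1.5861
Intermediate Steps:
m = 343180
-33*1908/(-278166) + 466628/m = -33*1908/(-278166) + 466628/343180 = -62964*(-1/278166) + 466628*(1/343180) = 10494/46361 + 116657/85795 = 6308667907/3977541995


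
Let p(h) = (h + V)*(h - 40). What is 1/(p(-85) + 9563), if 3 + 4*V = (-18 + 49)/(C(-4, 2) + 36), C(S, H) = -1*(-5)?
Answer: 41/830583 ≈ 4.9363e-5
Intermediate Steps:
C(S, H) = 5
V = -23/41 (V = -¾ + ((-18 + 49)/(5 + 36))/4 = -¾ + (31/41)/4 = -¾ + (31*(1/41))/4 = -¾ + (¼)*(31/41) = -¾ + 31/164 = -23/41 ≈ -0.56098)
p(h) = (-40 + h)*(-23/41 + h) (p(h) = (h - 23/41)*(h - 40) = (-23/41 + h)*(-40 + h) = (-40 + h)*(-23/41 + h))
1/(p(-85) + 9563) = 1/((920/41 + (-85)² - 1663/41*(-85)) + 9563) = 1/((920/41 + 7225 + 141355/41) + 9563) = 1/(438500/41 + 9563) = 1/(830583/41) = 41/830583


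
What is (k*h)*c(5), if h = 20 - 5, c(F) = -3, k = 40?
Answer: -1800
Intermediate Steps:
h = 15
(k*h)*c(5) = (40*15)*(-3) = 600*(-3) = -1800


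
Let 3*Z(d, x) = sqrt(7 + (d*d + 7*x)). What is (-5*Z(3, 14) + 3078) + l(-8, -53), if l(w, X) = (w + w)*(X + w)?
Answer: 4054 - 5*sqrt(114)/3 ≈ 4036.2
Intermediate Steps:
Z(d, x) = sqrt(7 + d**2 + 7*x)/3 (Z(d, x) = sqrt(7 + (d*d + 7*x))/3 = sqrt(7 + (d**2 + 7*x))/3 = sqrt(7 + d**2 + 7*x)/3)
l(w, X) = 2*w*(X + w) (l(w, X) = (2*w)*(X + w) = 2*w*(X + w))
(-5*Z(3, 14) + 3078) + l(-8, -53) = (-5*sqrt(7 + 3**2 + 7*14)/3 + 3078) + 2*(-8)*(-53 - 8) = (-5*sqrt(7 + 9 + 98)/3 + 3078) + 2*(-8)*(-61) = (-5*sqrt(114)/3 + 3078) + 976 = (3078 - 5*sqrt(114)/3) + 976 = 4054 - 5*sqrt(114)/3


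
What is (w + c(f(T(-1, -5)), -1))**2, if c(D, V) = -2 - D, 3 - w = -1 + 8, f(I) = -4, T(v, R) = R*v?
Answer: 4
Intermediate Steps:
w = -4 (w = 3 - (-1 + 8) = 3 - 1*7 = 3 - 7 = -4)
(w + c(f(T(-1, -5)), -1))**2 = (-4 + (-2 - 1*(-4)))**2 = (-4 + (-2 + 4))**2 = (-4 + 2)**2 = (-2)**2 = 4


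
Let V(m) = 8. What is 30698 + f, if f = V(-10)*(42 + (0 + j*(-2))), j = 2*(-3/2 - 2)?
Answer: 31146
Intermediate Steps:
j = -7 (j = 2*(-3*½ - 2) = 2*(-3/2 - 2) = 2*(-7/2) = -7)
f = 448 (f = 8*(42 + (0 - 7*(-2))) = 8*(42 + (0 + 14)) = 8*(42 + 14) = 8*56 = 448)
30698 + f = 30698 + 448 = 31146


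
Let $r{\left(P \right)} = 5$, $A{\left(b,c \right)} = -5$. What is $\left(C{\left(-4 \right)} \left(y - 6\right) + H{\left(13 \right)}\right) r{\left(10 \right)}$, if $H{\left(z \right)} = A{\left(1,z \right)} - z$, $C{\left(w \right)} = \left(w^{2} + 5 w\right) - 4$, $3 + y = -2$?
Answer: $350$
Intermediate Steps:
$y = -5$ ($y = -3 - 2 = -5$)
$C{\left(w \right)} = -4 + w^{2} + 5 w$
$H{\left(z \right)} = -5 - z$
$\left(C{\left(-4 \right)} \left(y - 6\right) + H{\left(13 \right)}\right) r{\left(10 \right)} = \left(\left(-4 + \left(-4\right)^{2} + 5 \left(-4\right)\right) \left(-5 - 6\right) - 18\right) 5 = \left(\left(-4 + 16 - 20\right) \left(-5 - 6\right) - 18\right) 5 = \left(- 8 \left(-5 - 6\right) - 18\right) 5 = \left(\left(-8\right) \left(-11\right) - 18\right) 5 = \left(88 - 18\right) 5 = 70 \cdot 5 = 350$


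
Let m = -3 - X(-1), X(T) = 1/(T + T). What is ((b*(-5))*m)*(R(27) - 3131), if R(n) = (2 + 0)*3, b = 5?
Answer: -390625/2 ≈ -1.9531e+5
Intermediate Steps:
R(n) = 6 (R(n) = 2*3 = 6)
X(T) = 1/(2*T)
m = -5/2 (m = -3 - 1/(2*(-1)) = -3 - (-1)/2 = -3 - 1*(-1/2) = -3 + 1/2 = -5/2 ≈ -2.5000)
((b*(-5))*m)*(R(27) - 3131) = ((5*(-5))*(-5/2))*(6 - 3131) = -25*(-5/2)*(-3125) = (125/2)*(-3125) = -390625/2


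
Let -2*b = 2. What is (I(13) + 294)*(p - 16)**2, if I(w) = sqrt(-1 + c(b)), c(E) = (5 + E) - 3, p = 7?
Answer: 23814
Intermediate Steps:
b = -1 (b = -1/2*2 = -1)
c(E) = 2 + E
I(w) = 0 (I(w) = sqrt(-1 + (2 - 1)) = sqrt(-1 + 1) = sqrt(0) = 0)
(I(13) + 294)*(p - 16)**2 = (0 + 294)*(7 - 16)**2 = 294*(-9)**2 = 294*81 = 23814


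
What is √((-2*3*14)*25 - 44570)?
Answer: I*√46670 ≈ 216.03*I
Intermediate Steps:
√((-2*3*14)*25 - 44570) = √(-6*14*25 - 44570) = √(-84*25 - 44570) = √(-2100 - 44570) = √(-46670) = I*√46670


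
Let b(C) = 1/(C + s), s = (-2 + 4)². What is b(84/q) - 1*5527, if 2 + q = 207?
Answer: -4996203/904 ≈ -5526.8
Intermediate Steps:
q = 205 (q = -2 + 207 = 205)
s = 4 (s = 2² = 4)
b(C) = 1/(4 + C) (b(C) = 1/(C + 4) = 1/(4 + C))
b(84/q) - 1*5527 = 1/(4 + 84/205) - 1*5527 = 1/(4 + 84*(1/205)) - 5527 = 1/(4 + 84/205) - 5527 = 1/(904/205) - 5527 = 205/904 - 5527 = -4996203/904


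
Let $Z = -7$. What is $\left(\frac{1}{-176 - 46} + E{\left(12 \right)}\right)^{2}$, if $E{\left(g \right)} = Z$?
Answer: $\frac{2418025}{49284} \approx 49.063$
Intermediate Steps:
$E{\left(g \right)} = -7$
$\left(\frac{1}{-176 - 46} + E{\left(12 \right)}\right)^{2} = \left(\frac{1}{-176 - 46} - 7\right)^{2} = \left(\frac{1}{-222} - 7\right)^{2} = \left(- \frac{1}{222} - 7\right)^{2} = \left(- \frac{1555}{222}\right)^{2} = \frac{2418025}{49284}$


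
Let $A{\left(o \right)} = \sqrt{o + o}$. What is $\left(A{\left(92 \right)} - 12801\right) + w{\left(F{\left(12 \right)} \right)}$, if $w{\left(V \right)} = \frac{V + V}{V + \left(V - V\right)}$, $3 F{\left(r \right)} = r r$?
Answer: $-12799 + 2 \sqrt{46} \approx -12785.0$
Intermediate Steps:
$A{\left(o \right)} = \sqrt{2} \sqrt{o}$ ($A{\left(o \right)} = \sqrt{2 o} = \sqrt{2} \sqrt{o}$)
$F{\left(r \right)} = \frac{r^{2}}{3}$ ($F{\left(r \right)} = \frac{r r}{3} = \frac{r^{2}}{3}$)
$w{\left(V \right)} = 2$ ($w{\left(V \right)} = \frac{2 V}{V + 0} = \frac{2 V}{V} = 2$)
$\left(A{\left(92 \right)} - 12801\right) + w{\left(F{\left(12 \right)} \right)} = \left(\sqrt{2} \sqrt{92} - 12801\right) + 2 = \left(\sqrt{2} \cdot 2 \sqrt{23} - 12801\right) + 2 = \left(2 \sqrt{46} - 12801\right) + 2 = \left(-12801 + 2 \sqrt{46}\right) + 2 = -12799 + 2 \sqrt{46}$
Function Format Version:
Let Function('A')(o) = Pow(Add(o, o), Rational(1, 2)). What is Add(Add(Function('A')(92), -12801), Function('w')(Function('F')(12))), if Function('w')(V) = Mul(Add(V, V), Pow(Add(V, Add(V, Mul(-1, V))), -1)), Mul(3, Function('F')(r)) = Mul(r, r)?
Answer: Add(-12799, Mul(2, Pow(46, Rational(1, 2)))) ≈ -12785.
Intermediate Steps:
Function('A')(o) = Mul(Pow(2, Rational(1, 2)), Pow(o, Rational(1, 2))) (Function('A')(o) = Pow(Mul(2, o), Rational(1, 2)) = Mul(Pow(2, Rational(1, 2)), Pow(o, Rational(1, 2))))
Function('F')(r) = Mul(Rational(1, 3), Pow(r, 2)) (Function('F')(r) = Mul(Rational(1, 3), Mul(r, r)) = Mul(Rational(1, 3), Pow(r, 2)))
Function('w')(V) = 2 (Function('w')(V) = Mul(Mul(2, V), Pow(Add(V, 0), -1)) = Mul(Mul(2, V), Pow(V, -1)) = 2)
Add(Add(Function('A')(92), -12801), Function('w')(Function('F')(12))) = Add(Add(Mul(Pow(2, Rational(1, 2)), Pow(92, Rational(1, 2))), -12801), 2) = Add(Add(Mul(Pow(2, Rational(1, 2)), Mul(2, Pow(23, Rational(1, 2)))), -12801), 2) = Add(Add(Mul(2, Pow(46, Rational(1, 2))), -12801), 2) = Add(Add(-12801, Mul(2, Pow(46, Rational(1, 2)))), 2) = Add(-12799, Mul(2, Pow(46, Rational(1, 2))))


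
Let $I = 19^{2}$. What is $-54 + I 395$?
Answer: $142541$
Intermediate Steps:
$I = 361$
$-54 + I 395 = -54 + 361 \cdot 395 = -54 + 142595 = 142541$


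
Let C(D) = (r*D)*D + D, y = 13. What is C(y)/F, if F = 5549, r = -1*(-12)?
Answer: 2041/5549 ≈ 0.36781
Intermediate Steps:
r = 12
C(D) = D + 12*D**2 (C(D) = (12*D)*D + D = 12*D**2 + D = D + 12*D**2)
C(y)/F = (13*(1 + 12*13))/5549 = (13*(1 + 156))*(1/5549) = (13*157)*(1/5549) = 2041*(1/5549) = 2041/5549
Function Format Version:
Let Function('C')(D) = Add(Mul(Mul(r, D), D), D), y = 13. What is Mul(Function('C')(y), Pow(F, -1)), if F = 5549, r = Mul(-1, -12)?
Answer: Rational(2041, 5549) ≈ 0.36781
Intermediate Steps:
r = 12
Function('C')(D) = Add(D, Mul(12, Pow(D, 2))) (Function('C')(D) = Add(Mul(Mul(12, D), D), D) = Add(Mul(12, Pow(D, 2)), D) = Add(D, Mul(12, Pow(D, 2))))
Mul(Function('C')(y), Pow(F, -1)) = Mul(Mul(13, Add(1, Mul(12, 13))), Pow(5549, -1)) = Mul(Mul(13, Add(1, 156)), Rational(1, 5549)) = Mul(Mul(13, 157), Rational(1, 5549)) = Mul(2041, Rational(1, 5549)) = Rational(2041, 5549)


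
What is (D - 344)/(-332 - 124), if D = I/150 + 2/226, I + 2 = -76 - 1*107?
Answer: 1170311/1545840 ≈ 0.75707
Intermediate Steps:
I = -185 (I = -2 + (-76 - 1*107) = -2 + (-76 - 107) = -2 - 183 = -185)
D = -4151/3390 (D = -185/150 + 2/226 = -185*1/150 + 2*(1/226) = -37/30 + 1/113 = -4151/3390 ≈ -1.2245)
(D - 344)/(-332 - 124) = (-4151/3390 - 344)/(-332 - 124) = -1170311/3390/(-456) = -1170311/3390*(-1/456) = 1170311/1545840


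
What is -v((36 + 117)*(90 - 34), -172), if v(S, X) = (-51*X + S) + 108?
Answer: -17448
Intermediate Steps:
v(S, X) = 108 + S - 51*X (v(S, X) = (S - 51*X) + 108 = 108 + S - 51*X)
-v((36 + 117)*(90 - 34), -172) = -(108 + (36 + 117)*(90 - 34) - 51*(-172)) = -(108 + 153*56 + 8772) = -(108 + 8568 + 8772) = -1*17448 = -17448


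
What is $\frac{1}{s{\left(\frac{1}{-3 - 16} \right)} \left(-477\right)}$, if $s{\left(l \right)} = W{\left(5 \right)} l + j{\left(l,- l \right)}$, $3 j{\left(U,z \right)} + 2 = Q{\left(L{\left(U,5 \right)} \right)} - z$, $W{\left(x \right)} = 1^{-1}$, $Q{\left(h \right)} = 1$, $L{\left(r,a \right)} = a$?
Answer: $\frac{19}{3657} \approx 0.0051955$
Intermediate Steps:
$W{\left(x \right)} = 1$
$j{\left(U,z \right)} = - \frac{1}{3} - \frac{z}{3}$ ($j{\left(U,z \right)} = - \frac{2}{3} + \frac{1 - z}{3} = - \frac{2}{3} - \left(- \frac{1}{3} + \frac{z}{3}\right) = - \frac{1}{3} - \frac{z}{3}$)
$s{\left(l \right)} = - \frac{1}{3} + \frac{4 l}{3}$ ($s{\left(l \right)} = 1 l - \left(\frac{1}{3} + \frac{\left(-1\right) l}{3}\right) = l + \left(- \frac{1}{3} + \frac{l}{3}\right) = - \frac{1}{3} + \frac{4 l}{3}$)
$\frac{1}{s{\left(\frac{1}{-3 - 16} \right)} \left(-477\right)} = \frac{1}{\left(- \frac{1}{3} + \frac{4}{3 \left(-3 - 16\right)}\right) \left(-477\right)} = \frac{1}{\left(- \frac{1}{3} + \frac{4}{3 \left(-19\right)}\right) \left(-477\right)} = \frac{1}{\left(- \frac{1}{3} + \frac{4}{3} \left(- \frac{1}{19}\right)\right) \left(-477\right)} = \frac{1}{\left(- \frac{1}{3} - \frac{4}{57}\right) \left(-477\right)} = \frac{1}{\left(- \frac{23}{57}\right) \left(-477\right)} = \frac{1}{\frac{3657}{19}} = \frac{19}{3657}$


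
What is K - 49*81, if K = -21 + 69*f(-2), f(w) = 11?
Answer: -3231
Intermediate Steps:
K = 738 (K = -21 + 69*11 = -21 + 759 = 738)
K - 49*81 = 738 - 49*81 = 738 - 1*3969 = 738 - 3969 = -3231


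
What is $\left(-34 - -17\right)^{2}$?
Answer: $289$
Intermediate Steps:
$\left(-34 - -17\right)^{2} = \left(-34 + \left(-5 + 22\right)\right)^{2} = \left(-34 + 17\right)^{2} = \left(-17\right)^{2} = 289$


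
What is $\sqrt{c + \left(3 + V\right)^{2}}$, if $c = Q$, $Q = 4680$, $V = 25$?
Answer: $2 \sqrt{1366} \approx 73.919$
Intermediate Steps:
$c = 4680$
$\sqrt{c + \left(3 + V\right)^{2}} = \sqrt{4680 + \left(3 + 25\right)^{2}} = \sqrt{4680 + 28^{2}} = \sqrt{4680 + 784} = \sqrt{5464} = 2 \sqrt{1366}$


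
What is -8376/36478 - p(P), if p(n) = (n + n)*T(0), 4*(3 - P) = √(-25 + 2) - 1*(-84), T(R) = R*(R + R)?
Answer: -4188/18239 ≈ -0.22962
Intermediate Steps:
T(R) = 2*R² (T(R) = R*(2*R) = 2*R²)
P = -18 - I*√23/4 (P = 3 - (√(-25 + 2) - 1*(-84))/4 = 3 - (√(-23) + 84)/4 = 3 - (I*√23 + 84)/4 = 3 - (84 + I*√23)/4 = 3 + (-21 - I*√23/4) = -18 - I*√23/4 ≈ -18.0 - 1.199*I)
p(n) = 0 (p(n) = (n + n)*(2*0²) = (2*n)*(2*0) = (2*n)*0 = 0)
-8376/36478 - p(P) = -8376/36478 - 1*0 = -8376*1/36478 + 0 = -4188/18239 + 0 = -4188/18239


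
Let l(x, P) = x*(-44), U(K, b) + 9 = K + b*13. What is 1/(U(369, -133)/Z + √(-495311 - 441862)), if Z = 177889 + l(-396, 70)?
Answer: -7226581/966229617537454 - 38147167969*I*√937173/35750495848885798 ≈ -7.4792e-9 - 0.001033*I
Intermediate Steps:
U(K, b) = -9 + K + 13*b (U(K, b) = -9 + (K + b*13) = -9 + (K + 13*b) = -9 + K + 13*b)
l(x, P) = -44*x
Z = 195313 (Z = 177889 - 44*(-396) = 177889 + 17424 = 195313)
1/(U(369, -133)/Z + √(-495311 - 441862)) = 1/((-9 + 369 + 13*(-133))/195313 + √(-495311 - 441862)) = 1/((-9 + 369 - 1729)*(1/195313) + √(-937173)) = 1/(-1369*1/195313 + I*√937173) = 1/(-1369/195313 + I*√937173)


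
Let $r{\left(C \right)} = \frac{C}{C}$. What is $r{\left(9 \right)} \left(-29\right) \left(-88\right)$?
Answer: $2552$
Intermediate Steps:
$r{\left(C \right)} = 1$
$r{\left(9 \right)} \left(-29\right) \left(-88\right) = 1 \left(-29\right) \left(-88\right) = \left(-29\right) \left(-88\right) = 2552$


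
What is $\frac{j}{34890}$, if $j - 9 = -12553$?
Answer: $- \frac{6272}{17445} \approx -0.35953$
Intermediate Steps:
$j = -12544$ ($j = 9 - 12553 = -12544$)
$\frac{j}{34890} = - \frac{12544}{34890} = \left(-12544\right) \frac{1}{34890} = - \frac{6272}{17445}$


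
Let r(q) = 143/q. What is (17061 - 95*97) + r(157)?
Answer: 1231965/157 ≈ 7846.9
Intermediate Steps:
(17061 - 95*97) + r(157) = (17061 - 95*97) + 143/157 = (17061 - 9215) + 143*(1/157) = 7846 + 143/157 = 1231965/157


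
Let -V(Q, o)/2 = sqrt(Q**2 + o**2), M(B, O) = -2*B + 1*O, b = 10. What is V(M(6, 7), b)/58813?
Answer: -10*sqrt(5)/58813 ≈ -0.00038020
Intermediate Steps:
M(B, O) = O - 2*B (M(B, O) = -2*B + O = O - 2*B)
V(Q, o) = -2*sqrt(Q**2 + o**2)
V(M(6, 7), b)/58813 = -2*sqrt((7 - 2*6)**2 + 10**2)/58813 = -2*sqrt((7 - 12)**2 + 100)*(1/58813) = -2*sqrt((-5)**2 + 100)*(1/58813) = -2*sqrt(25 + 100)*(1/58813) = -10*sqrt(5)*(1/58813) = -10*sqrt(5)/58813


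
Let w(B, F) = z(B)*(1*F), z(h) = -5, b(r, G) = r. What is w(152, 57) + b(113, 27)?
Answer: -172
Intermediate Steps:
w(B, F) = -5*F
w(152, 57) + b(113, 27) = -5*57 + 113 = -285 + 113 = -172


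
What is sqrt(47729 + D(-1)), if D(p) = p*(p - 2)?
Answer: 2*sqrt(11933) ≈ 218.48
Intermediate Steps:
D(p) = p*(-2 + p)
sqrt(47729 + D(-1)) = sqrt(47729 - (-2 - 1)) = sqrt(47729 - 1*(-3)) = sqrt(47729 + 3) = sqrt(47732) = 2*sqrt(11933)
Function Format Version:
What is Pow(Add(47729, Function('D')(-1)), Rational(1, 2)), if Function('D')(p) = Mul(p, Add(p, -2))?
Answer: Mul(2, Pow(11933, Rational(1, 2))) ≈ 218.48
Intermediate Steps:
Function('D')(p) = Mul(p, Add(-2, p))
Pow(Add(47729, Function('D')(-1)), Rational(1, 2)) = Pow(Add(47729, Mul(-1, Add(-2, -1))), Rational(1, 2)) = Pow(Add(47729, Mul(-1, -3)), Rational(1, 2)) = Pow(Add(47729, 3), Rational(1, 2)) = Pow(47732, Rational(1, 2)) = Mul(2, Pow(11933, Rational(1, 2)))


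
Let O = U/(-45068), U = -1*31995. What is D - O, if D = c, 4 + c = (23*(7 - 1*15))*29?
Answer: -240695115/45068 ≈ -5340.7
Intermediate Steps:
U = -31995
c = -5340 (c = -4 + (23*(7 - 1*15))*29 = -4 + (23*(7 - 15))*29 = -4 + (23*(-8))*29 = -4 - 184*29 = -4 - 5336 = -5340)
D = -5340
O = 31995/45068 (O = -31995/(-45068) = -31995*(-1/45068) = 31995/45068 ≈ 0.70993)
D - O = -5340 - 1*31995/45068 = -5340 - 31995/45068 = -240695115/45068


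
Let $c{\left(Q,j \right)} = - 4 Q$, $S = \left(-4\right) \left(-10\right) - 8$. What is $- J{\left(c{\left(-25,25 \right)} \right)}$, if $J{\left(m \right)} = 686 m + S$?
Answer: $-68632$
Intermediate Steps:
$S = 32$ ($S = 40 - 8 = 32$)
$J{\left(m \right)} = 32 + 686 m$ ($J{\left(m \right)} = 686 m + 32 = 32 + 686 m$)
$- J{\left(c{\left(-25,25 \right)} \right)} = - (32 + 686 \left(\left(-4\right) \left(-25\right)\right)) = - (32 + 686 \cdot 100) = - (32 + 68600) = \left(-1\right) 68632 = -68632$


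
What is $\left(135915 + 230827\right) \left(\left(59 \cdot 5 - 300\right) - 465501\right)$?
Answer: $-170720601452$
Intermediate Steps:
$\left(135915 + 230827\right) \left(\left(59 \cdot 5 - 300\right) - 465501\right) = 366742 \left(\left(295 - 300\right) - 465501\right) = 366742 \left(-5 - 465501\right) = 366742 \left(-465506\right) = -170720601452$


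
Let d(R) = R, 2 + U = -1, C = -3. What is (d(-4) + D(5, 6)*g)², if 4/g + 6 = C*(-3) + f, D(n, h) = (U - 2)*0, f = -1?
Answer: 16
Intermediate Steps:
U = -3 (U = -2 - 1 = -3)
D(n, h) = 0 (D(n, h) = (-3 - 2)*0 = -5*0 = 0)
g = 2 (g = 4/(-6 + (-3*(-3) - 1)) = 4/(-6 + (9 - 1)) = 4/(-6 + 8) = 4/2 = 4*(½) = 2)
(d(-4) + D(5, 6)*g)² = (-4 + 0*2)² = (-4 + 0)² = (-4)² = 16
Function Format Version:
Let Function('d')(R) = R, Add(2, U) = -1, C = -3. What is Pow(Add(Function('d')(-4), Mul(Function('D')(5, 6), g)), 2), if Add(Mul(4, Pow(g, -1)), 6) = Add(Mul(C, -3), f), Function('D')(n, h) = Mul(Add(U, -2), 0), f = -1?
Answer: 16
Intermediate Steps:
U = -3 (U = Add(-2, -1) = -3)
Function('D')(n, h) = 0 (Function('D')(n, h) = Mul(Add(-3, -2), 0) = Mul(-5, 0) = 0)
g = 2 (g = Mul(4, Pow(Add(-6, Add(Mul(-3, -3), -1)), -1)) = Mul(4, Pow(Add(-6, Add(9, -1)), -1)) = Mul(4, Pow(Add(-6, 8), -1)) = Mul(4, Pow(2, -1)) = Mul(4, Rational(1, 2)) = 2)
Pow(Add(Function('d')(-4), Mul(Function('D')(5, 6), g)), 2) = Pow(Add(-4, Mul(0, 2)), 2) = Pow(Add(-4, 0), 2) = Pow(-4, 2) = 16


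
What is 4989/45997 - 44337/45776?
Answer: -1810992525/2105558672 ≈ -0.86010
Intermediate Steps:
4989/45997 - 44337/45776 = -1810992525/2105558672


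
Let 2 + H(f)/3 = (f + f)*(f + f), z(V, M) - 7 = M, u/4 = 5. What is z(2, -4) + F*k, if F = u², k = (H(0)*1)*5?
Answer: -11997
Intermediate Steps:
u = 20 (u = 4*5 = 20)
z(V, M) = 7 + M
H(f) = -6 + 12*f² (H(f) = -6 + 3*((f + f)*(f + f)) = -6 + 3*((2*f)*(2*f)) = -6 + 3*(4*f²) = -6 + 12*f²)
k = -30 (k = ((-6 + 12*0²)*1)*5 = ((-6 + 12*0)*1)*5 = ((-6 + 0)*1)*5 = -6*1*5 = -6*5 = -30)
F = 400 (F = 20² = 400)
z(2, -4) + F*k = (7 - 4) + 400*(-30) = 3 - 12000 = -11997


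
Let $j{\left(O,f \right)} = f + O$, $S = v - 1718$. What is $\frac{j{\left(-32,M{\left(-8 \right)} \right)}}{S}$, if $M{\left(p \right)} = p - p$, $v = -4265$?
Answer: $\frac{32}{5983} \approx 0.0053485$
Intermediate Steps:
$M{\left(p \right)} = 0$
$S = -5983$ ($S = -4265 - 1718 = -5983$)
$j{\left(O,f \right)} = O + f$
$\frac{j{\left(-32,M{\left(-8 \right)} \right)}}{S} = \frac{-32 + 0}{-5983} = \left(-32\right) \left(- \frac{1}{5983}\right) = \frac{32}{5983}$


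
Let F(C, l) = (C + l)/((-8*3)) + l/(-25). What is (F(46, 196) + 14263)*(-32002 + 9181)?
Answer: -32508689461/100 ≈ -3.2509e+8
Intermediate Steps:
F(C, l) = -49*l/600 - C/24 (F(C, l) = (C + l)/(-24) + l*(-1/25) = (C + l)*(-1/24) - l/25 = (-C/24 - l/24) - l/25 = -49*l/600 - C/24)
(F(46, 196) + 14263)*(-32002 + 9181) = ((-49/600*196 - 1/24*46) + 14263)*(-32002 + 9181) = ((-2401/150 - 23/12) + 14263)*(-22821) = (-5377/300 + 14263)*(-22821) = (4273523/300)*(-22821) = -32508689461/100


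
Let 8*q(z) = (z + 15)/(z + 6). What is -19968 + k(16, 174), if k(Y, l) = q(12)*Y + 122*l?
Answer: 1263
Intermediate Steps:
q(z) = (15 + z)/(8*(6 + z)) (q(z) = ((z + 15)/(z + 6))/8 = ((15 + z)/(6 + z))/8 = (15 + z)/(8*(6 + z)))
k(Y, l) = 122*l + 3*Y/16 (k(Y, l) = ((15 + 12)/(8*(6 + 12)))*Y + 122*l = ((1/8)*27/18)*Y + 122*l = ((1/8)*(1/18)*27)*Y + 122*l = 3*Y/16 + 122*l = 122*l + 3*Y/16)
-19968 + k(16, 174) = -19968 + (122*174 + (3/16)*16) = -19968 + (21228 + 3) = -19968 + 21231 = 1263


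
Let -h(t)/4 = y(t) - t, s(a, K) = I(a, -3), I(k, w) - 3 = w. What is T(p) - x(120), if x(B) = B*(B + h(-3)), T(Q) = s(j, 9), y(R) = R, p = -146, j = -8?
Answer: -14400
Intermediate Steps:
I(k, w) = 3 + w
s(a, K) = 0 (s(a, K) = 3 - 3 = 0)
T(Q) = 0
h(t) = 0 (h(t) = -4*(t - t) = -4*0 = 0)
x(B) = B² (x(B) = B*(B + 0) = B*B = B²)
T(p) - x(120) = 0 - 1*120² = 0 - 1*14400 = 0 - 14400 = -14400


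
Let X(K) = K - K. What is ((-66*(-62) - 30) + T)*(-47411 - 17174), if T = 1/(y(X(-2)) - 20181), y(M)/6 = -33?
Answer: -5346313813745/20379 ≈ -2.6234e+8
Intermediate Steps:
X(K) = 0
y(M) = -198 (y(M) = 6*(-33) = -198)
T = -1/20379 (T = 1/(-198 - 20181) = 1/(-20379) = -1/20379 ≈ -4.9070e-5)
((-66*(-62) - 30) + T)*(-47411 - 17174) = ((-66*(-62) - 30) - 1/20379)*(-47411 - 17174) = ((4092 - 30) - 1/20379)*(-64585) = (4062 - 1/20379)*(-64585) = (82779497/20379)*(-64585) = -5346313813745/20379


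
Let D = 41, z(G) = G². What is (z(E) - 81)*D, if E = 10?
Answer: 779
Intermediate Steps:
(z(E) - 81)*D = (10² - 81)*41 = (100 - 81)*41 = 19*41 = 779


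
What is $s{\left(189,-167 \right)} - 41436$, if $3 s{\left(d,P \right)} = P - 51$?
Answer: $- \frac{124526}{3} \approx -41509.0$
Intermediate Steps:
$s{\left(d,P \right)} = -17 + \frac{P}{3}$ ($s{\left(d,P \right)} = \frac{P - 51}{3} = \frac{-51 + P}{3} = -17 + \frac{P}{3}$)
$s{\left(189,-167 \right)} - 41436 = \left(-17 + \frac{1}{3} \left(-167\right)\right) - 41436 = \left(-17 - \frac{167}{3}\right) - 41436 = - \frac{218}{3} - 41436 = - \frac{124526}{3}$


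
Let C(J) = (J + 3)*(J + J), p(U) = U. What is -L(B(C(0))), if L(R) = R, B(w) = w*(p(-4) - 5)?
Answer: 0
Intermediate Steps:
C(J) = 2*J*(3 + J) (C(J) = (3 + J)*(2*J) = 2*J*(3 + J))
B(w) = -9*w (B(w) = w*(-4 - 5) = w*(-9) = -9*w)
-L(B(C(0))) = -(-9)*2*0*(3 + 0) = -(-9)*2*0*3 = -(-9)*0 = -1*0 = 0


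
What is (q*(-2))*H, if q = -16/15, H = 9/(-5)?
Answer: -96/25 ≈ -3.8400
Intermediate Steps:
H = -9/5 (H = 9*(-1/5) = -9/5 ≈ -1.8000)
q = -16/15 (q = -16*1/15 = -16/15 ≈ -1.0667)
(q*(-2))*H = -16/15*(-2)*(-9/5) = (32/15)*(-9/5) = -96/25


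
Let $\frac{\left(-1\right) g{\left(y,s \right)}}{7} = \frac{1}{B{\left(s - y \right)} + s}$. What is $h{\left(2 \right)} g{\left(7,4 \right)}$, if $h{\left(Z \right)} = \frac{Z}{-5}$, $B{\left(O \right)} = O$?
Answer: $\frac{14}{5} \approx 2.8$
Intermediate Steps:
$g{\left(y,s \right)} = - \frac{7}{- y + 2 s}$ ($g{\left(y,s \right)} = - \frac{7}{\left(s - y\right) + s} = - \frac{7}{- y + 2 s}$)
$h{\left(Z \right)} = - \frac{Z}{5}$ ($h{\left(Z \right)} = Z \left(- \frac{1}{5}\right) = - \frac{Z}{5}$)
$h{\left(2 \right)} g{\left(7,4 \right)} = \left(- \frac{1}{5}\right) 2 \frac{7}{7 - 8} = - \frac{2 \frac{7}{7 - 8}}{5} = - \frac{2 \frac{7}{-1}}{5} = - \frac{2 \cdot 7 \left(-1\right)}{5} = \left(- \frac{2}{5}\right) \left(-7\right) = \frac{14}{5}$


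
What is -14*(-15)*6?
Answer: 1260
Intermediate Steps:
-14*(-15)*6 = 210*6 = 1260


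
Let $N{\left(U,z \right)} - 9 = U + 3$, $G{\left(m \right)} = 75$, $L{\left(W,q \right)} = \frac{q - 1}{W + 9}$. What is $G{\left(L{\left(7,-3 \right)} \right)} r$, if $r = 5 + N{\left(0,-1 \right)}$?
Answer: $1275$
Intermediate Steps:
$L{\left(W,q \right)} = \frac{-1 + q}{9 + W}$
$N{\left(U,z \right)} = 12 + U$ ($N{\left(U,z \right)} = 9 + \left(U + 3\right) = 9 + \left(3 + U\right) = 12 + U$)
$r = 17$ ($r = 5 + \left(12 + 0\right) = 5 + 12 = 17$)
$G{\left(L{\left(7,-3 \right)} \right)} r = 75 \cdot 17 = 1275$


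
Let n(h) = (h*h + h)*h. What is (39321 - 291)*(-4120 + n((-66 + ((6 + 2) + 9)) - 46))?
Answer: -33271904100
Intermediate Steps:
n(h) = h*(h + h²) (n(h) = (h² + h)*h = (h + h²)*h = h*(h + h²))
(39321 - 291)*(-4120 + n((-66 + ((6 + 2) + 9)) - 46)) = (39321 - 291)*(-4120 + ((-66 + ((6 + 2) + 9)) - 46)²*(1 + ((-66 + ((6 + 2) + 9)) - 46))) = 39030*(-4120 + ((-66 + (8 + 9)) - 46)²*(1 + ((-66 + (8 + 9)) - 46))) = 39030*(-4120 + ((-66 + 17) - 46)²*(1 + ((-66 + 17) - 46))) = 39030*(-4120 + (-49 - 46)²*(1 + (-49 - 46))) = 39030*(-4120 + (-95)²*(1 - 95)) = 39030*(-4120 + 9025*(-94)) = 39030*(-4120 - 848350) = 39030*(-852470) = -33271904100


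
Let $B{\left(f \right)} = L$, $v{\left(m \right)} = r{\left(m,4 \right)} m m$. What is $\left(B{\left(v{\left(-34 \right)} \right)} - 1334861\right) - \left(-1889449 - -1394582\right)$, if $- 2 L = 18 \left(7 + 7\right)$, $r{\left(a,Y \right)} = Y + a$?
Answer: $-840120$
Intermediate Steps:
$v{\left(m \right)} = m^{2} \left(4 + m\right)$ ($v{\left(m \right)} = \left(4 + m\right) m m = m \left(4 + m\right) m = m^{2} \left(4 + m\right)$)
$L = -126$ ($L = - \frac{18 \left(7 + 7\right)}{2} = - \frac{18 \cdot 14}{2} = \left(- \frac{1}{2}\right) 252 = -126$)
$B{\left(f \right)} = -126$
$\left(B{\left(v{\left(-34 \right)} \right)} - 1334861\right) - \left(-1889449 - -1394582\right) = \left(-126 - 1334861\right) - \left(-1889449 - -1394582\right) = -1334987 - \left(-1889449 + 1394582\right) = -1334987 - -494867 = -1334987 + 494867 = -840120$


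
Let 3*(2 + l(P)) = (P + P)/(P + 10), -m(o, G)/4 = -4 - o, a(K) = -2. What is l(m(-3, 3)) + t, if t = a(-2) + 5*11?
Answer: 1075/21 ≈ 51.190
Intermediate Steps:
m(o, G) = 16 + 4*o (m(o, G) = -4*(-4 - o) = 16 + 4*o)
l(P) = -2 + 2*P/(3*(10 + P)) (l(P) = -2 + ((P + P)/(P + 10))/3 = -2 + ((2*P)/(10 + P))/3 = -2 + (2*P/(10 + P))/3 = -2 + 2*P/(3*(10 + P)))
t = 53 (t = -2 + 5*11 = -2 + 55 = 53)
l(m(-3, 3)) + t = 4*(-15 - (16 + 4*(-3)))/(3*(10 + (16 + 4*(-3)))) + 53 = 4*(-15 - (16 - 12))/(3*(10 + (16 - 12))) + 53 = 4*(-15 - 1*4)/(3*(10 + 4)) + 53 = (4/3)*(-15 - 4)/14 + 53 = (4/3)*(1/14)*(-19) + 53 = -38/21 + 53 = 1075/21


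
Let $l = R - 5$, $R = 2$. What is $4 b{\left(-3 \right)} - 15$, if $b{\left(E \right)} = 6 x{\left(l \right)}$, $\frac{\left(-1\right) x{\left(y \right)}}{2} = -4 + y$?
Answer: $321$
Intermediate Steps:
$l = -3$ ($l = 2 - 5 = -3$)
$x{\left(y \right)} = 8 - 2 y$ ($x{\left(y \right)} = - 2 \left(-4 + y\right) = 8 - 2 y$)
$b{\left(E \right)} = 84$ ($b{\left(E \right)} = 6 \left(8 - -6\right) = 6 \left(8 + 6\right) = 6 \cdot 14 = 84$)
$4 b{\left(-3 \right)} - 15 = 4 \cdot 84 - 15 = 336 - 15 = 321$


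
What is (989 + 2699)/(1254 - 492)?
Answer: 1844/381 ≈ 4.8399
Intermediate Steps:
(989 + 2699)/(1254 - 492) = 3688/762 = 3688*(1/762) = 1844/381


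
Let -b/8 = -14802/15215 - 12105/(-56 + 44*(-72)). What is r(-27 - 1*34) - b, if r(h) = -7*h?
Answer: 2754668342/6131645 ≈ 449.25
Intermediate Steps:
b = -136455927/6131645 (b = -8*(-14802/15215 - 12105/(-56 + 44*(-72))) = -8*(-14802*1/15215 - 12105/(-56 - 3168)) = -8*(-14802/15215 - 12105/(-3224)) = -8*(-14802/15215 - 12105*(-1/3224)) = -8*(-14802/15215 + 12105/3224) = -8*136455927/49053160 = -136455927/6131645 ≈ -22.254)
r(-27 - 1*34) - b = -7*(-27 - 1*34) - 1*(-136455927/6131645) = -7*(-27 - 34) + 136455927/6131645 = -7*(-61) + 136455927/6131645 = 427 + 136455927/6131645 = 2754668342/6131645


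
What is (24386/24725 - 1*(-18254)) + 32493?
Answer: 1254743961/24725 ≈ 50748.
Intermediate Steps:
(24386/24725 - 1*(-18254)) + 32493 = (24386*(1/24725) + 18254) + 32493 = (24386/24725 + 18254) + 32493 = 451354536/24725 + 32493 = 1254743961/24725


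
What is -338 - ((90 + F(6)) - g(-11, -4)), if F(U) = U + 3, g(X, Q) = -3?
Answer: -440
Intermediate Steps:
F(U) = 3 + U
-338 - ((90 + F(6)) - g(-11, -4)) = -338 - ((90 + (3 + 6)) - 1*(-3)) = -338 - ((90 + 9) + 3) = -338 - (99 + 3) = -338 - 1*102 = -338 - 102 = -440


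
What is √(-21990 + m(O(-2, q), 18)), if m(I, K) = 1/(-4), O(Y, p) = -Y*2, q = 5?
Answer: I*√87961/2 ≈ 148.29*I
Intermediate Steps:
O(Y, p) = -2*Y
m(I, K) = -¼
√(-21990 + m(O(-2, q), 18)) = √(-21990 - ¼) = √(-87961/4) = I*√87961/2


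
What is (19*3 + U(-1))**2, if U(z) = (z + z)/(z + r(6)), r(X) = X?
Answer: 80089/25 ≈ 3203.6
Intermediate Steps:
U(z) = 2*z/(6 + z) (U(z) = (z + z)/(z + 6) = (2*z)/(6 + z) = 2*z/(6 + z))
(19*3 + U(-1))**2 = (19*3 + 2*(-1)/(6 - 1))**2 = (57 + 2*(-1)/5)**2 = (57 + 2*(-1)*(1/5))**2 = (57 - 2/5)**2 = (283/5)**2 = 80089/25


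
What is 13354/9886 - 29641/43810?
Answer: 146003907/216552830 ≈ 0.67422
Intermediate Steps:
13354/9886 - 29641/43810 = 13354*(1/9886) - 29641*1/43810 = 6677/4943 - 29641/43810 = 146003907/216552830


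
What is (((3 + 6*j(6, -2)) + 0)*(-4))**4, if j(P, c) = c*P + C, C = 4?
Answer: 1049760000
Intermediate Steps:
j(P, c) = 4 + P*c (j(P, c) = c*P + 4 = P*c + 4 = 4 + P*c)
(((3 + 6*j(6, -2)) + 0)*(-4))**4 = (((3 + 6*(4 + 6*(-2))) + 0)*(-4))**4 = (((3 + 6*(4 - 12)) + 0)*(-4))**4 = (((3 + 6*(-8)) + 0)*(-4))**4 = (((3 - 48) + 0)*(-4))**4 = ((-45 + 0)*(-4))**4 = (-45*(-4))**4 = 180**4 = 1049760000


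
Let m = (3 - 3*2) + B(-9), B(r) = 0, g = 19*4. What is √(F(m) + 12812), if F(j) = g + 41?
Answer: √12929 ≈ 113.71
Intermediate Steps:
g = 76
m = -3 (m = (3 - 3*2) + 0 = (3 - 6) + 0 = -3 + 0 = -3)
F(j) = 117 (F(j) = 76 + 41 = 117)
√(F(m) + 12812) = √(117 + 12812) = √12929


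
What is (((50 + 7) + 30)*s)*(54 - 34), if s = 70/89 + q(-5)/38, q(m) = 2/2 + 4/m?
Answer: 2329686/1691 ≈ 1377.7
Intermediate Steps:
q(m) = 1 + 4/m (q(m) = 2*(½) + 4/m = 1 + 4/m)
s = 13389/16910 (s = 70/89 + ((4 - 5)/(-5))/38 = 70*(1/89) - ⅕*(-1)*(1/38) = 70/89 + (⅕)*(1/38) = 70/89 + 1/190 = 13389/16910 ≈ 0.79178)
(((50 + 7) + 30)*s)*(54 - 34) = (((50 + 7) + 30)*(13389/16910))*(54 - 34) = ((57 + 30)*(13389/16910))*20 = (87*(13389/16910))*20 = (1164843/16910)*20 = 2329686/1691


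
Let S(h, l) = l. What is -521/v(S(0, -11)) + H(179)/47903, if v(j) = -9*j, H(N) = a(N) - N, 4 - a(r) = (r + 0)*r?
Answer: -28146847/4742397 ≈ -5.9352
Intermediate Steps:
a(r) = 4 - r**2 (a(r) = 4 - (r + 0)*r = 4 - r*r = 4 - r**2)
H(N) = 4 - N - N**2 (H(N) = (4 - N**2) - N = 4 - N - N**2)
-521/v(S(0, -11)) + H(179)/47903 = -521/((-9*(-11))) + (4 - 1*179 - 1*179**2)/47903 = -521/99 + (4 - 179 - 1*32041)*(1/47903) = -521*1/99 + (4 - 179 - 32041)*(1/47903) = -521/99 - 32216*1/47903 = -521/99 - 32216/47903 = -28146847/4742397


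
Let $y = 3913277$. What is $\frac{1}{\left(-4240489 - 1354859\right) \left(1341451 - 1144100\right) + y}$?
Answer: $- \frac{1}{1104243609871} \approx -9.056 \cdot 10^{-13}$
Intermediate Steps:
$\frac{1}{\left(-4240489 - 1354859\right) \left(1341451 - 1144100\right) + y} = \frac{1}{\left(-4240489 - 1354859\right) \left(1341451 - 1144100\right) + 3913277} = \frac{1}{\left(-5595348\right) 197351 + 3913277} = \frac{1}{-1104247523148 + 3913277} = \frac{1}{-1104243609871} = - \frac{1}{1104243609871}$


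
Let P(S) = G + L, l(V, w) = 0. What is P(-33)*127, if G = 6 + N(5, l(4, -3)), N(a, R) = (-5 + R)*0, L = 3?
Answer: 1143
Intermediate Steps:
N(a, R) = 0
G = 6 (G = 6 + 0 = 6)
P(S) = 9 (P(S) = 6 + 3 = 9)
P(-33)*127 = 9*127 = 1143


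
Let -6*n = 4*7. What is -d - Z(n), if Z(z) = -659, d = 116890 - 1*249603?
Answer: 133372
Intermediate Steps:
d = -132713 (d = 116890 - 249603 = -132713)
n = -14/3 (n = -2*7/3 = -⅙*28 = -14/3 ≈ -4.6667)
-d - Z(n) = -1*(-132713) - 1*(-659) = 132713 + 659 = 133372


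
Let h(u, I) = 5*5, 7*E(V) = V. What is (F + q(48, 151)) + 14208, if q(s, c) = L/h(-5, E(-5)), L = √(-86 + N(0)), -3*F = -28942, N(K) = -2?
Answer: 71566/3 + 2*I*√22/25 ≈ 23855.0 + 0.37523*I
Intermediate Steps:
E(V) = V/7
h(u, I) = 25
F = 28942/3 (F = -⅓*(-28942) = 28942/3 ≈ 9647.3)
L = 2*I*√22 (L = √(-86 - 2) = √(-88) = 2*I*√22 ≈ 9.3808*I)
q(s, c) = 2*I*√22/25 (q(s, c) = (2*I*√22)/25 = (2*I*√22)*(1/25) = 2*I*√22/25)
(F + q(48, 151)) + 14208 = (28942/3 + 2*I*√22/25) + 14208 = 71566/3 + 2*I*√22/25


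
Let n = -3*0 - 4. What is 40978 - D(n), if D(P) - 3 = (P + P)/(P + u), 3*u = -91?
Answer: 4220401/103 ≈ 40975.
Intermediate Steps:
u = -91/3 (u = (⅓)*(-91) = -91/3 ≈ -30.333)
n = -4 (n = 0 - 4 = -4)
D(P) = 3 + 2*P/(-91/3 + P) (D(P) = 3 + (P + P)/(P - 91/3) = 3 + (2*P)/(-91/3 + P) = 3 + 2*P/(-91/3 + P))
40978 - D(n) = 40978 - 3*(-91 + 5*(-4))/(-91 + 3*(-4)) = 40978 - 3*(-91 - 20)/(-91 - 12) = 40978 - 3*(-111)/(-103) = 40978 - 3*(-1)*(-111)/103 = 40978 - 1*333/103 = 40978 - 333/103 = 4220401/103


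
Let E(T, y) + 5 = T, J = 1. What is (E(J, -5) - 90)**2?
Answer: 8836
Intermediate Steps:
E(T, y) = -5 + T
(E(J, -5) - 90)**2 = ((-5 + 1) - 90)**2 = (-4 - 90)**2 = (-94)**2 = 8836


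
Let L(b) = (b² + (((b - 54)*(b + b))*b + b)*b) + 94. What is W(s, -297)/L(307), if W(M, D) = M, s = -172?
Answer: -86/7320508375 ≈ -1.1748e-8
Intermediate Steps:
L(b) = 94 + b² + b*(b + 2*b²*(-54 + b)) (L(b) = (b² + (((-54 + b)*(2*b))*b + b)*b) + 94 = (b² + ((2*b*(-54 + b))*b + b)*b) + 94 = (b² + (2*b²*(-54 + b) + b)*b) + 94 = (b² + (b + 2*b²*(-54 + b))*b) + 94 = (b² + b*(b + 2*b²*(-54 + b))) + 94 = 94 + b² + b*(b + 2*b²*(-54 + b)))
W(s, -297)/L(307) = -172/(94 - 108*307³ + 2*307² + 2*307⁴) = -172/(94 - 108*28934443 + 2*94249 + 2*8882874001) = -172/(94 - 3124919844 + 188498 + 17765748002) = -172/14641016750 = -172*1/14641016750 = -86/7320508375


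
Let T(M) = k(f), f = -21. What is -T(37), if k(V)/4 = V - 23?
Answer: 176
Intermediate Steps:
k(V) = -92 + 4*V (k(V) = 4*(V - 23) = 4*(-23 + V) = -92 + 4*V)
T(M) = -176 (T(M) = -92 + 4*(-21) = -92 - 84 = -176)
-T(37) = -1*(-176) = 176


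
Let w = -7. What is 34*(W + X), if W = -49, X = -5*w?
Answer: -476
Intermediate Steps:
X = 35 (X = -5*(-7) = 35)
34*(W + X) = 34*(-49 + 35) = 34*(-14) = -476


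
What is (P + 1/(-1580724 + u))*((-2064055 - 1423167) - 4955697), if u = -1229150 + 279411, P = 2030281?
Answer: -43375926530084227738/2530463 ≈ -1.7141e+13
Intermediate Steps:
u = -949739
(P + 1/(-1580724 + u))*((-2064055 - 1423167) - 4955697) = (2030281 + 1/(-1580724 - 949739))*((-2064055 - 1423167) - 4955697) = (2030281 + 1/(-2530463))*(-3487222 - 4955697) = (2030281 - 1/2530463)*(-8442919) = (5137550950102/2530463)*(-8442919) = -43375926530084227738/2530463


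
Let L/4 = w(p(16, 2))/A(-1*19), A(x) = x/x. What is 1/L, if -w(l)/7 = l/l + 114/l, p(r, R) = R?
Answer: -1/1624 ≈ -0.00061576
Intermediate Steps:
w(l) = -7 - 798/l (w(l) = -7*(l/l + 114/l) = -7*(1 + 114/l) = -7 - 798/l)
A(x) = 1
L = -1624 (L = 4*((-7 - 798/2)/1) = 4*((-7 - 798*½)*1) = 4*((-7 - 399)*1) = 4*(-406*1) = 4*(-406) = -1624)
1/L = 1/(-1624) = -1/1624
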